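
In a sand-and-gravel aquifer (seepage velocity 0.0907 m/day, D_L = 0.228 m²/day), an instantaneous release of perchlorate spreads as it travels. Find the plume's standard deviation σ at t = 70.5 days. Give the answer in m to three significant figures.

Dispersive spreading gives a Gaussian with σ² = 2Dt; advection only shifts the center.
σ = √(2 × 0.228 × 70.5) = 5.67 m.

5.67 m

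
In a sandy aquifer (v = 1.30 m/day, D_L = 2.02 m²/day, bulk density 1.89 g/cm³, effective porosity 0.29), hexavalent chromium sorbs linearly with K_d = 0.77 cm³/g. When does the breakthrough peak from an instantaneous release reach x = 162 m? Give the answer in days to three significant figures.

743 days

Retardation factor R = 1 + ρ_b·K_d/n = 1 + 1.89 × 0.77/0.29 = 6.018.
Sorption retards both mechanisms: v_R = v/R = 0.2160 m/day, D_R = D/R = 0.3357 m²/day.
Peak time from v_R²t² + 2D_R t − x² = 0: t = (√(D_R² + v_R²x²) − D_R)/v_R².
√(D_R² + v_R²x²) = √(0.3357² + 0.2160² × 162²) = 34.99; v_R² = 0.04666.
t = (34.99 − 0.3357)/0.04666 = 743 days.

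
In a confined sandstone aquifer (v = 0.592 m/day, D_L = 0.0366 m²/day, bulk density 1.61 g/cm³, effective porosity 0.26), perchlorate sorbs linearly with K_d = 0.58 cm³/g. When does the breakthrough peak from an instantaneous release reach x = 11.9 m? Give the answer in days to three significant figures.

91.8 days

Retardation factor R = 1 + ρ_b·K_d/n = 1 + 1.61 × 0.58/0.26 = 4.592.
Sorption retards both mechanisms: v_R = v/R = 0.1289 m/day, D_R = D/R = 0.007970 m²/day.
Peak time from v_R²t² + 2D_R t − x² = 0: t = (√(D_R² + v_R²x²) − D_R)/v_R².
√(D_R² + v_R²x²) = √(0.007970² + 0.1289² × 11.9²) = 1.534; v_R² = 0.01662.
t = (1.534 − 0.007970)/0.01662 = 91.8 days.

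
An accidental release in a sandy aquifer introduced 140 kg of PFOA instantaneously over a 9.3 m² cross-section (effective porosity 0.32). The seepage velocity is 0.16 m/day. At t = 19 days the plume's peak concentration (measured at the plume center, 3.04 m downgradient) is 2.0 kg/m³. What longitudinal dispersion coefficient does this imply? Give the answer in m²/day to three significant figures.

2.32 m²/day

At the plume center C_max = M/(n_e·A·√(4πDt)), so D = M²/(4πt·(n_e·A·C_max)²).
n_e·A·C_max = 0.32 × 9.3 × 2.0 = 5.952 kg/m.
D = 140²/(4π × 19 × 5.952²) = 2.32 m²/day.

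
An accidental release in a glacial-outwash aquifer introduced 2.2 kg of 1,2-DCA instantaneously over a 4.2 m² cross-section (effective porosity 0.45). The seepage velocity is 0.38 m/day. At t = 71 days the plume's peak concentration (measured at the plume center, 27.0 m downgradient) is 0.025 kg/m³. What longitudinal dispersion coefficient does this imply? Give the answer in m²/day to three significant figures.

At the plume center C_max = M/(n_e·A·√(4πDt)), so D = M²/(4πt·(n_e·A·C_max)²).
n_e·A·C_max = 0.45 × 4.2 × 0.025 = 0.04725 kg/m.
D = 2.2²/(4π × 71 × 0.04725²) = 2.43 m²/day.

2.43 m²/day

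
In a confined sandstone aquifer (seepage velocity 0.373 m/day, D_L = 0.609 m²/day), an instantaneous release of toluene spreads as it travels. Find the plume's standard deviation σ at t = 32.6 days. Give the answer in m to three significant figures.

Dispersive spreading gives a Gaussian with σ² = 2Dt; advection only shifts the center.
σ = √(2 × 0.609 × 32.6) = 6.30 m.

6.30 m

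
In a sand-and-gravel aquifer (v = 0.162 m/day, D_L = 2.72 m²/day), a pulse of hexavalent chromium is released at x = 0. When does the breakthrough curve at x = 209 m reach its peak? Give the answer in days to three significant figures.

1190 days

For the 1D instantaneous-source solution, setting ∂C/∂t = 0 at fixed x gives v²t² + 2Dt − x² = 0, so t = (√(D² + v²x²) − D)/v².
√(D² + v²x²) = √(2.72² + 0.162² × 209²) = 33.97; v² = 0.026244.
t = (33.97 − 2.72)/0.026244 = 1190 days (vs. the pure-advection estimate x/v = 1290 d).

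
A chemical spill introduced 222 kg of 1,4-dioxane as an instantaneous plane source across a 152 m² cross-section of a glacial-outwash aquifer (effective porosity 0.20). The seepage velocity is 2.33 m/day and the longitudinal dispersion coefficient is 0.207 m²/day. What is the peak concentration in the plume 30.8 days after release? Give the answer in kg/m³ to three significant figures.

0.816 kg/m³

The peak of an instantaneous 1D plume sits at x = vt; there the Gaussian factor is 1 and C_max = M/(n_e·A·√(4πDt)), where n_e·A is the pore area the mass is dissolved in.
√(4πDt) = √(4π × 0.207 × 30.8) = 8.951 m, so C_max = 222/(0.20 × 152 × 8.951) = 0.816 kg/m³.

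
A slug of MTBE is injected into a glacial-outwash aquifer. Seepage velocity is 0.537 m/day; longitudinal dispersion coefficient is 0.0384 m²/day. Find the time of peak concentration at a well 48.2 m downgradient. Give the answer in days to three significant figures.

For the 1D instantaneous-source solution, setting ∂C/∂t = 0 at fixed x gives v²t² + 2Dt − x² = 0, so t = (√(D² + v²x²) − D)/v².
√(D² + v²x²) = √(0.0384² + 0.537² × 48.2²) = 25.88; v² = 0.288369.
t = (25.88 − 0.0384)/0.288369 = 89.6 days (vs. the pure-advection estimate x/v = 89.8 d).

89.6 days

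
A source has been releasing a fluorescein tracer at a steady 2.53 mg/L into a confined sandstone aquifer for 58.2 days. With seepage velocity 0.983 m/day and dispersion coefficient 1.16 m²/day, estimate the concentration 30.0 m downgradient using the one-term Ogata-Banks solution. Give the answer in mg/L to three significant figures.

2.51 mg/L

For a continuous step input, C/C₀ ≈ ½·erfc((x−vt)/(2√(Dt))).
vt = 0.983 × 58.2 = 57.2106 m and 2√(Dt) = 2√(1.16 × 58.2) = 16.43 m.
Argument (x−vt)/(2√(Dt)) = (30.0 − 57.2106)/16.43 = -1.656; ½·erfc(-1.656) = 0.9904.
C = 2.53 × 0.9904 = 2.51 mg/L.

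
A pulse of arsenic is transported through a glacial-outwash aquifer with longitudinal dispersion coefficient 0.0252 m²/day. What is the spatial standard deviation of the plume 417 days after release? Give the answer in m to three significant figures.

4.58 m

Dispersive spreading gives a Gaussian with σ² = 2Dt; advection only shifts the center.
σ = √(2 × 0.0252 × 417) = 4.58 m.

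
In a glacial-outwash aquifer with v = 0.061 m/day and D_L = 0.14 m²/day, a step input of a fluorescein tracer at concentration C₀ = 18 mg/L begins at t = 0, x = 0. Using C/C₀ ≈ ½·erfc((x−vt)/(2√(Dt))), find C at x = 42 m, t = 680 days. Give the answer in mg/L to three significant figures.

For a continuous step input, C/C₀ ≈ ½·erfc((x−vt)/(2√(Dt))).
vt = 0.061 × 680 = 41.48 m and 2√(Dt) = 2√(0.14 × 680) = 19.51 m.
Argument (x−vt)/(2√(Dt)) = (42 − 41.48)/19.51 = 0.02665; ½·erfc(0.02665) = 0.4850.
C = 18 × 0.4850 = 8.73 mg/L.

8.73 mg/L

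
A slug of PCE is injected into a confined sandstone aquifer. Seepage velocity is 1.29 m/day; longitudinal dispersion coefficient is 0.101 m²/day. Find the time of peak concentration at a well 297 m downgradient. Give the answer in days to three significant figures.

For the 1D instantaneous-source solution, setting ∂C/∂t = 0 at fixed x gives v²t² + 2Dt − x² = 0, so t = (√(D² + v²x²) − D)/v².
√(D² + v²x²) = √(0.101² + 1.29² × 297²) = 383.1; v² = 1.6641.
t = (383.1 − 0.101)/1.6641 = 230 days (vs. the pure-advection estimate x/v = 230 d).

230 days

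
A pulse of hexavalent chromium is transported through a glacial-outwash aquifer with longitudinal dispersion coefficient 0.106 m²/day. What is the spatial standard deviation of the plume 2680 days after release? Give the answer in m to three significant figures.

23.8 m

Dispersive spreading gives a Gaussian with σ² = 2Dt; advection only shifts the center.
σ = √(2 × 0.106 × 2680) = 23.8 m.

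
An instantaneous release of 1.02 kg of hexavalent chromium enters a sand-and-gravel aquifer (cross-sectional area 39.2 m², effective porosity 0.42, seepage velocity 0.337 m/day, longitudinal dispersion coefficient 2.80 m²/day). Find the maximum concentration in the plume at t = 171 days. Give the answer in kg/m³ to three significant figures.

0.000799 kg/m³

The peak of an instantaneous 1D plume sits at x = vt; there the Gaussian factor is 1 and C_max = M/(n_e·A·√(4πDt)), where n_e·A is the pore area the mass is dissolved in.
√(4πDt) = √(4π × 2.80 × 171) = 77.57 m, so C_max = 1.02/(0.42 × 39.2 × 77.57) = 0.000799 kg/m³.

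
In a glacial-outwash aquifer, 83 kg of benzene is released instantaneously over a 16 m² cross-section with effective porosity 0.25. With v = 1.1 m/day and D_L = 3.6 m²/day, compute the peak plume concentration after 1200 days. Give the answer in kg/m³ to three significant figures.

0.0891 kg/m³

The peak of an instantaneous 1D plume sits at x = vt; there the Gaussian factor is 1 and C_max = M/(n_e·A·√(4πDt)), where n_e·A is the pore area the mass is dissolved in.
√(4πDt) = √(4π × 3.6 × 1200) = 233.0 m, so C_max = 83/(0.25 × 16 × 233.0) = 0.0891 kg/m³.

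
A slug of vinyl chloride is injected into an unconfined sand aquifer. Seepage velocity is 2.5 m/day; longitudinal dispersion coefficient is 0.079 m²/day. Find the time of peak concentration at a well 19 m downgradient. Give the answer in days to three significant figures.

For the 1D instantaneous-source solution, setting ∂C/∂t = 0 at fixed x gives v²t² + 2Dt − x² = 0, so t = (√(D² + v²x²) − D)/v².
√(D² + v²x²) = √(0.079² + 2.5² × 19²) = 47.50; v² = 6.25.
t = (47.50 − 0.079)/6.25 = 7.59 days (vs. the pure-advection estimate x/v = 7.60 d).

7.59 days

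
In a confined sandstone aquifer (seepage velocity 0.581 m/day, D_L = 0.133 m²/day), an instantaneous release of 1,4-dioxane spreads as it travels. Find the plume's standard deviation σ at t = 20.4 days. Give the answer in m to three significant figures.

Dispersive spreading gives a Gaussian with σ² = 2Dt; advection only shifts the center.
σ = √(2 × 0.133 × 20.4) = 2.33 m.

2.33 m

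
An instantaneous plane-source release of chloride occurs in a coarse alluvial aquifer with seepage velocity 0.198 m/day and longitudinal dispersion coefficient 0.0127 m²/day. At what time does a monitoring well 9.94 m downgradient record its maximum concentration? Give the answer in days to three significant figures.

49.9 days

For the 1D instantaneous-source solution, setting ∂C/∂t = 0 at fixed x gives v²t² + 2Dt − x² = 0, so t = (√(D² + v²x²) − D)/v².
√(D² + v²x²) = √(0.0127² + 0.198² × 9.94²) = 1.968; v² = 0.039204.
t = (1.968 − 0.0127)/0.039204 = 49.9 days (vs. the pure-advection estimate x/v = 50.2 d).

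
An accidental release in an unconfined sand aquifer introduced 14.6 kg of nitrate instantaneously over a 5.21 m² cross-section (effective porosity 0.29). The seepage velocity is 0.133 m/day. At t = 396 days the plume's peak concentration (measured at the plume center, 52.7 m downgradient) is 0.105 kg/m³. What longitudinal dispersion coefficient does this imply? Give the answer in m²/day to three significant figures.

1.70 m²/day

At the plume center C_max = M/(n_e·A·√(4πDt)), so D = M²/(4πt·(n_e·A·C_max)²).
n_e·A·C_max = 0.29 × 5.21 × 0.105 = 0.1586 kg/m.
D = 14.6²/(4π × 396 × 0.1586²) = 1.70 m²/day.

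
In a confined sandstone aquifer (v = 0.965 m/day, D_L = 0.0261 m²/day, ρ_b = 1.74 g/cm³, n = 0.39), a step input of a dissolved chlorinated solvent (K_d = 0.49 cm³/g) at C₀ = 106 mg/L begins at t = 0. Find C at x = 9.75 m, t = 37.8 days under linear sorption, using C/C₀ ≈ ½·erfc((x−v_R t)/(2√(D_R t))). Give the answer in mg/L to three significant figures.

104 mg/L

Retardation factor R = 1 + ρ_b·K_d/n = 1 + 1.74 × 0.49/0.39 = 3.186.
Sorption retards both mechanisms: v_R = v/R = 0.3029 m/day, D_R = D/R = 0.008192 m²/day.
v_R·t = 0.3029 × 37.8 = 11.44962 m; 2√(D_R t) = 1.113 m; argument = (9.75 − 11.44962)/1.113 = -1.527.
C = C₀ × ½·erfc(-1.527) = 106 × 0.9846 = 104 mg/L.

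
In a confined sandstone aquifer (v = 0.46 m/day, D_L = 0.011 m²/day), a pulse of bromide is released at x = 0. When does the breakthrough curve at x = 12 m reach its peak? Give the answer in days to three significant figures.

For the 1D instantaneous-source solution, setting ∂C/∂t = 0 at fixed x gives v²t² + 2Dt − x² = 0, so t = (√(D² + v²x²) − D)/v².
√(D² + v²x²) = √(0.011² + 0.46² × 12²) = 5.520; v² = 0.2116.
t = (5.520 − 0.011)/0.2116 = 26.0 days (vs. the pure-advection estimate x/v = 26.1 d).

26.0 days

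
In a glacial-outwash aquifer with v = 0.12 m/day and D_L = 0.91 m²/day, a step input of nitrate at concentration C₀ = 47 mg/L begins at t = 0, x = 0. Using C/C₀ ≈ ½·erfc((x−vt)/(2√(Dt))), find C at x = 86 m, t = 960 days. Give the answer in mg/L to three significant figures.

For a continuous step input, C/C₀ ≈ ½·erfc((x−vt)/(2√(Dt))).
vt = 0.12 × 960 = 115.2 m and 2√(Dt) = 2√(0.91 × 960) = 59.11 m.
Argument (x−vt)/(2√(Dt)) = (86 − 115.2)/59.11 = -0.4940; ½·erfc(-0.4940) = 0.7576.
C = 47 × 0.7576 = 35.6 mg/L.

35.6 mg/L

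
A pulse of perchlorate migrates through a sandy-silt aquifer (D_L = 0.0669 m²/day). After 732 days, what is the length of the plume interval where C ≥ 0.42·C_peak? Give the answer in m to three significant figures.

The plume is Gaussian with σ = √(2Dt) = √(2 × 0.0669 × 732) = 9.897 m.
C/C_peak = exp(−Δx²/(2σ²)) = 0.42 ⇒ Δx = σ·√(−2 ln 0.42) = 9.897 × 1.317 = 13.03 m.
Width = 2Δx = 26.1 m.

26.1 m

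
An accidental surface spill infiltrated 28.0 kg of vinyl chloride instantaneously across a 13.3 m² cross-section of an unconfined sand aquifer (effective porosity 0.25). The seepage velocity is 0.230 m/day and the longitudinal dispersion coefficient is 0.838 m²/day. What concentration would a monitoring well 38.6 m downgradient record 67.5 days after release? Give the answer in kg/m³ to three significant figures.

0.0300 kg/m³

For an instantaneous plane source, C(x,t) = M/(n_e·A·√(4πDt)) · exp(−(x−vt)²/(4Dt)), with n_e·A the pore (flow) area.
Plume center vt = 0.230 × 67.5 = 15.525 m, so the well at 38.6 m is 23.075 m downgradient of the peak.
√(4πDt) = 26.66 m, giving peak height M/(n_e·A·√(4πDt)) = 28.0/(0.25 × 13.3 × 26.66) = 0.3159 kg/m³.
(x−vt)²/(4Dt) = (23.075)²/(4 × 0.838 × 67.5) = 2.353; exp(−2.353) = 0.09508.
C = 0.3159 × 0.09508 = 0.0300 kg/m³.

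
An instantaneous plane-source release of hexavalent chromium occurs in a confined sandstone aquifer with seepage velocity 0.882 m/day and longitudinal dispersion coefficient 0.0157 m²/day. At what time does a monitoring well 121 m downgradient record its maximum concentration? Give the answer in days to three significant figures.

137 days

For the 1D instantaneous-source solution, setting ∂C/∂t = 0 at fixed x gives v²t² + 2Dt − x² = 0, so t = (√(D² + v²x²) − D)/v².
√(D² + v²x²) = √(0.0157² + 0.882² × 121²) = 106.7; v² = 0.777924.
t = (106.7 − 0.0157)/0.777924 = 137 days (vs. the pure-advection estimate x/v = 137 d).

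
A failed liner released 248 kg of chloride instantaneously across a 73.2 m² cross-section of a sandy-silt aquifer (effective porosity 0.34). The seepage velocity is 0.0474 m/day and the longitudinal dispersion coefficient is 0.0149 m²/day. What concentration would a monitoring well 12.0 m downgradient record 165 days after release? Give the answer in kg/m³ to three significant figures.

0.304 kg/m³

For an instantaneous plane source, C(x,t) = M/(n_e·A·√(4πDt)) · exp(−(x−vt)²/(4Dt)), with n_e·A the pore (flow) area.
Plume center vt = 0.0474 × 165 = 7.821 m, so the well at 12.0 m is 4.179 m downgradient of the peak.
√(4πDt) = 5.558 m, giving peak height M/(n_e·A·√(4πDt)) = 248/(0.34 × 73.2 × 5.558) = 1.793 kg/m³.
(x−vt)²/(4Dt) = (4.179)²/(4 × 0.0149 × 165) = 1.776; exp(−1.776) = 0.1693.
C = 1.793 × 0.1693 = 0.304 kg/m³.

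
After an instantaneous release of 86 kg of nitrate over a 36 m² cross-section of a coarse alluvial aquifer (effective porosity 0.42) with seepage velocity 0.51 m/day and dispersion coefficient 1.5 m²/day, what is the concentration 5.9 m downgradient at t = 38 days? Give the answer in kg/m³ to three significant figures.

For an instantaneous plane source, C(x,t) = M/(n_e·A·√(4πDt)) · exp(−(x−vt)²/(4Dt)), with n_e·A the pore (flow) area.
Plume center vt = 0.51 × 38 = 19.38 m, so the well at 5.9 m is 13.48 m upgradient of the peak.
√(4πDt) = 26.76 m, giving peak height M/(n_e·A·√(4πDt)) = 86/(0.42 × 36 × 26.76) = 0.2125 kg/m³.
(x−vt)²/(4Dt) = (-13.48)²/(4 × 1.5 × 38) = 0.7970; exp(−0.7970) = 0.4507.
C = 0.2125 × 0.4507 = 0.0958 kg/m³.

0.0958 kg/m³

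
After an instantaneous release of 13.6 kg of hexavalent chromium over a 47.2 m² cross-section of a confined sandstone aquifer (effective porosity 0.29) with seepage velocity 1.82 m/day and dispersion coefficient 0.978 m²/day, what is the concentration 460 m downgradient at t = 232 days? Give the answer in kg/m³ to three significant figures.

For an instantaneous plane source, C(x,t) = M/(n_e·A·√(4πDt)) · exp(−(x−vt)²/(4Dt)), with n_e·A the pore (flow) area.
Plume center vt = 1.82 × 232 = 422.24 m, so the well at 460 m is 37.76 m downgradient of the peak.
√(4πDt) = 53.40 m, giving peak height M/(n_e·A·√(4πDt)) = 13.6/(0.29 × 47.2 × 53.40) = 0.01861 kg/m³.
(x−vt)²/(4Dt) = (37.76)²/(4 × 0.978 × 232) = 1.571; exp(−1.571) = 0.2078.
C = 0.01861 × 0.2078 = 0.00387 kg/m³.

0.00387 kg/m³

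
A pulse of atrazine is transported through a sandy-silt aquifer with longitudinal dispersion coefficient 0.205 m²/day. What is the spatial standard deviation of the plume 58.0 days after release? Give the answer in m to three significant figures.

Dispersive spreading gives a Gaussian with σ² = 2Dt; advection only shifts the center.
σ = √(2 × 0.205 × 58.0) = 4.88 m.

4.88 m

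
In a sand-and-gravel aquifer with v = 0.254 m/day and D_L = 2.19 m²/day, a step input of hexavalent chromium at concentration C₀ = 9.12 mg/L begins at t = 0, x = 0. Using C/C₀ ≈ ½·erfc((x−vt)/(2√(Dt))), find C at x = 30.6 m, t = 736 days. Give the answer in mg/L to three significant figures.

9.09 mg/L

For a continuous step input, C/C₀ ≈ ½·erfc((x−vt)/(2√(Dt))).
vt = 0.254 × 736 = 186.944 m and 2√(Dt) = 2√(2.19 × 736) = 80.30 m.
Argument (x−vt)/(2√(Dt)) = (30.6 − 186.944)/80.30 = -1.947; ½·erfc(-1.947) = 0.9971.
C = 9.12 × 0.9971 = 9.09 mg/L.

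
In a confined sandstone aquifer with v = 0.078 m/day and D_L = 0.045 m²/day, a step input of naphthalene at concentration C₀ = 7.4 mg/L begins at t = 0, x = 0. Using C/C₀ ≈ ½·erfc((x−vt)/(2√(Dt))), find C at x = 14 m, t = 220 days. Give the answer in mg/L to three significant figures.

For a continuous step input, C/C₀ ≈ ½·erfc((x−vt)/(2√(Dt))).
vt = 0.078 × 220 = 17.16 m and 2√(Dt) = 2√(0.045 × 220) = 6.293 m.
Argument (x−vt)/(2√(Dt)) = (14 − 17.16)/6.293 = -0.5021; ½·erfc(-0.5021) = 0.7612.
C = 7.4 × 0.7612 = 5.63 mg/L.

5.63 mg/L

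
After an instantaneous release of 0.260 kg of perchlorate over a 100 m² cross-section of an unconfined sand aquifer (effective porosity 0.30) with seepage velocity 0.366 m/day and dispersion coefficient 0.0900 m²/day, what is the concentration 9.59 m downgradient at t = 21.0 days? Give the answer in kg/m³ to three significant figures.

For an instantaneous plane source, C(x,t) = M/(n_e·A·√(4πDt)) · exp(−(x−vt)²/(4Dt)), with n_e·A the pore (flow) area.
Plume center vt = 0.366 × 21.0 = 7.686 m, so the well at 9.59 m is 1.904 m downgradient of the peak.
√(4πDt) = 4.873 m, giving peak height M/(n_e·A·√(4πDt)) = 0.260/(0.30 × 100 × 4.873) = 0.001779 kg/m³.
(x−vt)²/(4Dt) = (1.904)²/(4 × 0.0900 × 21.0) = 0.4795; exp(−0.4795) = 0.6191.
C = 0.001779 × 0.6191 = 0.00110 kg/m³.

0.00110 kg/m³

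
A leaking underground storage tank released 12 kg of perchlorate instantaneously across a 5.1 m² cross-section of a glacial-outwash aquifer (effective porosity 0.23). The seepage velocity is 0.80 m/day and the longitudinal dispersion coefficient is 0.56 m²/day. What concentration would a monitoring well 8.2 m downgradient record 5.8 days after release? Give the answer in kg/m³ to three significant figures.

For an instantaneous plane source, C(x,t) = M/(n_e·A·√(4πDt)) · exp(−(x−vt)²/(4Dt)), with n_e·A the pore (flow) area.
Plume center vt = 0.80 × 5.8 = 4.64 m, so the well at 8.2 m is 3.56 m downgradient of the peak.
√(4πDt) = 6.389 m, giving peak height M/(n_e·A·√(4πDt)) = 12/(0.23 × 5.1 × 6.389) = 1.601 kg/m³.
(x−vt)²/(4Dt) = (3.56)²/(4 × 0.56 × 5.8) = 0.9755; exp(−0.9755) = 0.3770.
C = 1.601 × 0.3770 = 0.604 kg/m³.

0.604 kg/m³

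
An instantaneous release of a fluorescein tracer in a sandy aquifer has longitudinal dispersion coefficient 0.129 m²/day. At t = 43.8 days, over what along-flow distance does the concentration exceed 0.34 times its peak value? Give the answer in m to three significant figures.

The plume is Gaussian with σ = √(2Dt) = √(2 × 0.129 × 43.8) = 3.362 m.
C/C_peak = exp(−Δx²/(2σ²)) = 0.34 ⇒ Δx = σ·√(−2 ln 0.34) = 3.362 × 1.469 = 4.939 m.
Width = 2Δx = 9.88 m.

9.88 m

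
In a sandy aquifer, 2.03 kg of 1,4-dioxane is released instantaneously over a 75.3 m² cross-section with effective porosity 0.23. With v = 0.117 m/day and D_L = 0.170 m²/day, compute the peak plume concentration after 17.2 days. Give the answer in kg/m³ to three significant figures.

The peak of an instantaneous 1D plume sits at x = vt; there the Gaussian factor is 1 and C_max = M/(n_e·A·√(4πDt)), where n_e·A is the pore area the mass is dissolved in.
√(4πDt) = √(4π × 0.170 × 17.2) = 6.062 m, so C_max = 2.03/(0.23 × 75.3 × 6.062) = 0.0193 kg/m³.

0.0193 kg/m³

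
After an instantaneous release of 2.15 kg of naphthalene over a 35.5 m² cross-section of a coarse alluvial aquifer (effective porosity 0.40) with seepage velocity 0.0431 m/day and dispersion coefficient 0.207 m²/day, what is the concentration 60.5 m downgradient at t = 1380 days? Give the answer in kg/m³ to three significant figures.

0.00252 kg/m³

For an instantaneous plane source, C(x,t) = M/(n_e·A·√(4πDt)) · exp(−(x−vt)²/(4Dt)), with n_e·A the pore (flow) area.
Plume center vt = 0.0431 × 1380 = 59.478 m, so the well at 60.5 m is 1.022 m downgradient of the peak.
√(4πDt) = 59.91 m, giving peak height M/(n_e·A·√(4πDt)) = 2.15/(0.40 × 35.5 × 59.91) = 0.002527 kg/m³.
(x−vt)²/(4Dt) = (1.022)²/(4 × 0.207 × 1380) = 0.0009141; exp(−0.0009141) = 0.9991.
C = 0.002527 × 0.9991 = 0.00252 kg/m³.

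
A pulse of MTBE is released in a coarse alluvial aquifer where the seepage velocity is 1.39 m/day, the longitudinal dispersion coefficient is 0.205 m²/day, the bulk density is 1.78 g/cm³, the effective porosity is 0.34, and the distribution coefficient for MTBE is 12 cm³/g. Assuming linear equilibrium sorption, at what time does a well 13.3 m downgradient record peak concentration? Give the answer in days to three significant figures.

604 days

Retardation factor R = 1 + ρ_b·K_d/n = 1 + 1.78 × 12/0.34 = 63.82.
Sorption retards both mechanisms: v_R = v/R = 0.02178 m/day, D_R = D/R = 0.003212 m²/day.
Peak time from v_R²t² + 2D_R t − x² = 0: t = (√(D_R² + v_R²x²) − D_R)/v_R².
√(D_R² + v_R²x²) = √(0.003212² + 0.02178² × 13.3²) = 0.2897; v_R² = 0.0004744.
t = (0.2897 − 0.003212)/0.0004744 = 604 days.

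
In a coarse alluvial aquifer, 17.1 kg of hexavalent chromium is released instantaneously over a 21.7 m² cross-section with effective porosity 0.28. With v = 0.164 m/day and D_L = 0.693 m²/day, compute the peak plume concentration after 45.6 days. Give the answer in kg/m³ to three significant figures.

0.141 kg/m³

The peak of an instantaneous 1D plume sits at x = vt; there the Gaussian factor is 1 and C_max = M/(n_e·A·√(4πDt)), where n_e·A is the pore area the mass is dissolved in.
√(4πDt) = √(4π × 0.693 × 45.6) = 19.93 m, so C_max = 17.1/(0.28 × 21.7 × 19.93) = 0.141 kg/m³.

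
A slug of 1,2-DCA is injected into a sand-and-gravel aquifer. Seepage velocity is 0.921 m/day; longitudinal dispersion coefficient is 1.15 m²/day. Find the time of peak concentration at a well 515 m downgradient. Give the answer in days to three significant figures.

For the 1D instantaneous-source solution, setting ∂C/∂t = 0 at fixed x gives v²t² + 2Dt − x² = 0, so t = (√(D² + v²x²) − D)/v².
√(D² + v²x²) = √(1.15² + 0.921² × 515²) = 474.3; v² = 0.848241.
t = (474.3 − 1.15)/0.848241 = 558 days (vs. the pure-advection estimate x/v = 559 d).

558 days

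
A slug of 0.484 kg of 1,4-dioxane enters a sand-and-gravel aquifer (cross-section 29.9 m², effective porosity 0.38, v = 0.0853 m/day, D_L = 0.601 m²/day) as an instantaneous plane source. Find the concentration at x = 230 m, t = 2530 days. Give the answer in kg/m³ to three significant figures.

For an instantaneous plane source, C(x,t) = M/(n_e·A·√(4πDt)) · exp(−(x−vt)²/(4Dt)), with n_e·A the pore (flow) area.
Plume center vt = 0.0853 × 2530 = 215.809 m, so the well at 230 m is 14.191 m downgradient of the peak.
√(4πDt) = 138.2 m, giving peak height M/(n_e·A·√(4πDt)) = 0.484/(0.38 × 29.9 × 138.2) = 0.0003082 kg/m³.
(x−vt)²/(4Dt) = (14.191)²/(4 × 0.601 × 2530) = 0.03311; exp(−0.03311) = 0.9674.
C = 0.0003082 × 0.9674 = 0.000298 kg/m³.

0.000298 kg/m³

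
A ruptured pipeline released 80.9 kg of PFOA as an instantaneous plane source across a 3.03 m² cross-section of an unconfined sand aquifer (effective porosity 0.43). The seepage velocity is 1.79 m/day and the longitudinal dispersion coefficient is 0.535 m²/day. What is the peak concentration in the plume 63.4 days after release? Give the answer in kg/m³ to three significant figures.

3.01 kg/m³

The peak of an instantaneous 1D plume sits at x = vt; there the Gaussian factor is 1 and C_max = M/(n_e·A·√(4πDt)), where n_e·A is the pore area the mass is dissolved in.
√(4πDt) = √(4π × 0.535 × 63.4) = 20.65 m, so C_max = 80.9/(0.43 × 3.03 × 20.65) = 3.01 kg/m³.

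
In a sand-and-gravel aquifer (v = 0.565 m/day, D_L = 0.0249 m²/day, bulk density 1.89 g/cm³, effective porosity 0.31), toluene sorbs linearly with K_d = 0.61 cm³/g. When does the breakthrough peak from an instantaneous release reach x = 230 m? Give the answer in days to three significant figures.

1920 days

Retardation factor R = 1 + ρ_b·K_d/n = 1 + 1.89 × 0.61/0.31 = 4.719.
Sorption retards both mechanisms: v_R = v/R = 0.1197 m/day, D_R = D/R = 0.005277 m²/day.
Peak time from v_R²t² + 2D_R t − x² = 0: t = (√(D_R² + v_R²x²) − D_R)/v_R².
√(D_R² + v_R²x²) = √(0.005277² + 0.1197² × 230²) = 27.53; v_R² = 0.01433.
t = (27.53 − 0.005277)/0.01433 = 1920 days.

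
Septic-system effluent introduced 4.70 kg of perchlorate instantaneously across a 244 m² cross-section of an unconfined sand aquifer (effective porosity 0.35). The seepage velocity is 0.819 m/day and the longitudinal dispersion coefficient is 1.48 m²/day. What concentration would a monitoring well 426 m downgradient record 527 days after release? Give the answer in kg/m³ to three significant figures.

0.000550 kg/m³

For an instantaneous plane source, C(x,t) = M/(n_e·A·√(4πDt)) · exp(−(x−vt)²/(4Dt)), with n_e·A the pore (flow) area.
Plume center vt = 0.819 × 527 = 431.613 m, so the well at 426 m is 5.613 m upgradient of the peak.
√(4πDt) = 99.00 m, giving peak height M/(n_e·A·√(4πDt)) = 4.70/(0.35 × 244 × 99.00) = 0.0005559 kg/m³.
(x−vt)²/(4Dt) = (-5.613)²/(4 × 1.48 × 527) = 0.01010; exp(−0.01010) = 0.9900.
C = 0.0005559 × 0.9900 = 0.000550 kg/m³.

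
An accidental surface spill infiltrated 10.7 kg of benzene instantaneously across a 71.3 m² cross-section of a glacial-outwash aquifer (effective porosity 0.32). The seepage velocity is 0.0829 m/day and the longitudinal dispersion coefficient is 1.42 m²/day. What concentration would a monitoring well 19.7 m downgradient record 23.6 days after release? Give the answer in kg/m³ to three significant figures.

For an instantaneous plane source, C(x,t) = M/(n_e·A·√(4πDt)) · exp(−(x−vt)²/(4Dt)), with n_e·A the pore (flow) area.
Plume center vt = 0.0829 × 23.6 = 1.95644 m, so the well at 19.7 m is 17.74356 m downgradient of the peak.
√(4πDt) = 20.52 m, giving peak height M/(n_e·A·√(4πDt)) = 10.7/(0.32 × 71.3 × 20.52) = 0.02285 kg/m³.
(x−vt)²/(4Dt) = (17.74356)²/(4 × 1.42 × 23.6) = 2.349; exp(−2.349) = 0.09546.
C = 0.02285 × 0.09546 = 0.00218 kg/m³.

0.00218 kg/m³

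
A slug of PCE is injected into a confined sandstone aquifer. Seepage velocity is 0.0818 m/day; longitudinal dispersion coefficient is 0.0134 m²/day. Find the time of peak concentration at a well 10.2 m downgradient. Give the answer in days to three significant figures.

123 days

For the 1D instantaneous-source solution, setting ∂C/∂t = 0 at fixed x gives v²t² + 2Dt − x² = 0, so t = (√(D² + v²x²) − D)/v².
√(D² + v²x²) = √(0.0134² + 0.0818² × 10.2²) = 0.8345; v² = 0.00669124.
t = (0.8345 − 0.0134)/0.00669124 = 123 days (vs. the pure-advection estimate x/v = 125 d).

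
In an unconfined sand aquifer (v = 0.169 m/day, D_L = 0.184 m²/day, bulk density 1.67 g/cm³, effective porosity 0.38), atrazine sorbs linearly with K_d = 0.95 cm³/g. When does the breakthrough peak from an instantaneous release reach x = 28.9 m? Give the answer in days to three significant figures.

Retardation factor R = 1 + ρ_b·K_d/n = 1 + 1.67 × 0.95/0.38 = 5.175.
Sorption retards both mechanisms: v_R = v/R = 0.03266 m/day, D_R = D/R = 0.03556 m²/day.
Peak time from v_R²t² + 2D_R t − x² = 0: t = (√(D_R² + v_R²x²) − D_R)/v_R².
√(D_R² + v_R²x²) = √(0.03556² + 0.03266² × 28.9²) = 0.9445; v_R² = 0.001067.
t = (0.9445 − 0.03556)/0.001067 = 852 days.

852 days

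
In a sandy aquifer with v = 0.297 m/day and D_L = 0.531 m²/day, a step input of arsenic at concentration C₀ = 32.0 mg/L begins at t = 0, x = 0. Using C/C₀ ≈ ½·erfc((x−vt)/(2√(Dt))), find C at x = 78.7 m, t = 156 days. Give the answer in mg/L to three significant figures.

0.191 mg/L

For a continuous step input, C/C₀ ≈ ½·erfc((x−vt)/(2√(Dt))).
vt = 0.297 × 156 = 46.332 m and 2√(Dt) = 2√(0.531 × 156) = 18.20 m.
Argument (x−vt)/(2√(Dt)) = (78.7 − 46.332)/18.20 = 1.778; ½·erfc(1.778) = 0.005961.
C = 32.0 × 0.005961 = 0.191 mg/L.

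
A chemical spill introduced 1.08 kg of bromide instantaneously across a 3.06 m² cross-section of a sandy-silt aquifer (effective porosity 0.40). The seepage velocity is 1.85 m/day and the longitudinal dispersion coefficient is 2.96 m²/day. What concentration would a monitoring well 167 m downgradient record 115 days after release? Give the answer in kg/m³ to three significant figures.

For an instantaneous plane source, C(x,t) = M/(n_e·A·√(4πDt)) · exp(−(x−vt)²/(4Dt)), with n_e·A the pore (flow) area.
Plume center vt = 1.85 × 115 = 212.75 m, so the well at 167 m is 45.75 m upgradient of the peak.
√(4πDt) = 65.40 m, giving peak height M/(n_e·A·√(4πDt)) = 1.08/(0.40 × 3.06 × 65.40) = 0.01349 kg/m³.
(x−vt)²/(4Dt) = (-45.75)²/(4 × 2.96 × 115) = 1.537; exp(−1.537) = 0.2150.
C = 0.01349 × 0.2150 = 0.00290 kg/m³.

0.00290 kg/m³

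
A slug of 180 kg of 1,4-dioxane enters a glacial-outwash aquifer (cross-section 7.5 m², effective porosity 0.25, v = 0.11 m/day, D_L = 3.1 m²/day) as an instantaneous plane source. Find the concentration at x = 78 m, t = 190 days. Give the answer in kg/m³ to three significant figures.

0.280 kg/m³

For an instantaneous plane source, C(x,t) = M/(n_e·A·√(4πDt)) · exp(−(x−vt)²/(4Dt)), with n_e·A the pore (flow) area.
Plume center vt = 0.11 × 190 = 20.9 m, so the well at 78 m is 57.1 m downgradient of the peak.
√(4πDt) = 86.03 m, giving peak height M/(n_e·A·√(4πDt)) = 180/(0.25 × 7.5 × 86.03) = 1.116 kg/m³.
(x−vt)²/(4Dt) = (57.1)²/(4 × 3.1 × 190) = 1.384; exp(−1.384) = 0.2506.
C = 1.116 × 0.2506 = 0.280 kg/m³.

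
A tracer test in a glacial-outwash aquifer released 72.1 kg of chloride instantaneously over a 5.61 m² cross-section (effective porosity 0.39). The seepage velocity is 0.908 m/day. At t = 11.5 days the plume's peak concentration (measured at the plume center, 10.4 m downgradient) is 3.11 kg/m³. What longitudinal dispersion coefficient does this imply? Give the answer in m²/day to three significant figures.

0.777 m²/day

At the plume center C_max = M/(n_e·A·√(4πDt)), so D = M²/(4πt·(n_e·A·C_max)²).
n_e·A·C_max = 0.39 × 5.61 × 3.11 = 6.804 kg/m.
D = 72.1²/(4π × 11.5 × 6.804²) = 0.777 m²/day.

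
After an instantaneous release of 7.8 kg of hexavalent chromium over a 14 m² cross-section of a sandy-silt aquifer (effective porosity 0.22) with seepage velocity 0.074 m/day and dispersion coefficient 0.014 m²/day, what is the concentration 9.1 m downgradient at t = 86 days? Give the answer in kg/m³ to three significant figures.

For an instantaneous plane source, C(x,t) = M/(n_e·A·√(4πDt)) · exp(−(x−vt)²/(4Dt)), with n_e·A the pore (flow) area.
Plume center vt = 0.074 × 86 = 6.364 m, so the well at 9.1 m is 2.736 m downgradient of the peak.
√(4πDt) = 3.890 m, giving peak height M/(n_e·A·√(4πDt)) = 7.8/(0.22 × 14 × 3.890) = 0.6510 kg/m³.
(x−vt)²/(4Dt) = (2.736)²/(4 × 0.014 × 86) = 1.554; exp(−1.554) = 0.2114.
C = 0.6510 × 0.2114 = 0.138 kg/m³.

0.138 kg/m³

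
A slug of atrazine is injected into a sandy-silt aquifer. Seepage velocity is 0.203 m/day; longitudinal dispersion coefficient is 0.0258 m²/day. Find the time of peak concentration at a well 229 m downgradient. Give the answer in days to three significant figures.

1130 days

For the 1D instantaneous-source solution, setting ∂C/∂t = 0 at fixed x gives v²t² + 2Dt − x² = 0, so t = (√(D² + v²x²) − D)/v².
√(D² + v²x²) = √(0.0258² + 0.203² × 229²) = 46.49; v² = 0.041209.
t = (46.49 − 0.0258)/0.041209 = 1130 days (vs. the pure-advection estimate x/v = 1130 d).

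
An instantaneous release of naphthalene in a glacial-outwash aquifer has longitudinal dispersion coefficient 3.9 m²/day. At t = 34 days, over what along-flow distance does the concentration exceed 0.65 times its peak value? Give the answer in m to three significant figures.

The plume is Gaussian with σ = √(2Dt) = √(2 × 3.9 × 34) = 16.28 m.
C/C_peak = exp(−Δx²/(2σ²)) = 0.65 ⇒ Δx = σ·√(−2 ln 0.65) = 16.28 × 0.9282 = 15.11 m.
Width = 2Δx = 30.2 m.

30.2 m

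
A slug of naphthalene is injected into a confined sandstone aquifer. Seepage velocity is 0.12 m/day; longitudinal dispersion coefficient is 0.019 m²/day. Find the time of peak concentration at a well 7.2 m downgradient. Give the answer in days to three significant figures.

58.7 days

For the 1D instantaneous-source solution, setting ∂C/∂t = 0 at fixed x gives v²t² + 2Dt − x² = 0, so t = (√(D² + v²x²) − D)/v².
√(D² + v²x²) = √(0.019² + 0.12² × 7.2²) = 0.8642; v² = 0.0144.
t = (0.8642 − 0.019)/0.0144 = 58.7 days (vs. the pure-advection estimate x/v = 60.0 d).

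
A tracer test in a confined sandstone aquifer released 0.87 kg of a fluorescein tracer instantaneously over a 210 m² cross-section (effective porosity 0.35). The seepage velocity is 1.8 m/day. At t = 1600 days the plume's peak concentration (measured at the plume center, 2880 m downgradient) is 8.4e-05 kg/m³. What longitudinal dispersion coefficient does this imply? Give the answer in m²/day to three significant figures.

At the plume center C_max = M/(n_e·A·√(4πDt)), so D = M²/(4πt·(n_e·A·C_max)²).
n_e·A·C_max = 0.35 × 210 × 8.4e-05 = 0.006174 kg/m.
D = 0.87²/(4π × 1600 × 0.006174²) = 0.988 m²/day.

0.988 m²/day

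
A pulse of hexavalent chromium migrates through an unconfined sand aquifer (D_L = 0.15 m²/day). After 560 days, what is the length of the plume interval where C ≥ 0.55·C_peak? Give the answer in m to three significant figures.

28.3 m

The plume is Gaussian with σ = √(2Dt) = √(2 × 0.15 × 560) = 12.96 m.
C/C_peak = exp(−Δx²/(2σ²)) = 0.55 ⇒ Δx = σ·√(−2 ln 0.55) = 12.96 × 1.093 = 14.17 m.
Width = 2Δx = 28.3 m.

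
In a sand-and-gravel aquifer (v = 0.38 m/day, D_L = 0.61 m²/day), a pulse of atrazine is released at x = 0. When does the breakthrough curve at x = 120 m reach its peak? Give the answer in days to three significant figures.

312 days

For the 1D instantaneous-source solution, setting ∂C/∂t = 0 at fixed x gives v²t² + 2Dt − x² = 0, so t = (√(D² + v²x²) − D)/v².
√(D² + v²x²) = √(0.61² + 0.38² × 120²) = 45.60; v² = 0.1444.
t = (45.60 − 0.61)/0.1444 = 312 days (vs. the pure-advection estimate x/v = 316 d).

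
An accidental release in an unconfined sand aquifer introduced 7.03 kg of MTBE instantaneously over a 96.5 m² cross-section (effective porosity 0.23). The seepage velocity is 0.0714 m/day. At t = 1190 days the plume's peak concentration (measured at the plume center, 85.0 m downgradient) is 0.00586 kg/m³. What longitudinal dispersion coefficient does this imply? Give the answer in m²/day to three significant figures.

At the plume center C_max = M/(n_e·A·√(4πDt)), so D = M²/(4πt·(n_e·A·C_max)²).
n_e·A·C_max = 0.23 × 96.5 × 0.00586 = 0.1301 kg/m.
D = 7.03²/(4π × 1190 × 0.1301²) = 0.195 m²/day.

0.195 m²/day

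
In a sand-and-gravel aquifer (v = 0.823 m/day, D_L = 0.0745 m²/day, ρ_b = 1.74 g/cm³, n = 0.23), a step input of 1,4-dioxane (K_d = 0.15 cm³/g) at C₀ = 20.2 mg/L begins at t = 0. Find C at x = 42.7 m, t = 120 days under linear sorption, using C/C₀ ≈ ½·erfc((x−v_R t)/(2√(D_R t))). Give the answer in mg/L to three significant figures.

18.0 mg/L

Retardation factor R = 1 + ρ_b·K_d/n = 1 + 1.74 × 0.15/0.23 = 2.135.
Sorption retards both mechanisms: v_R = v/R = 0.3855 m/day, D_R = D/R = 0.03489 m²/day.
v_R·t = 0.3855 × 120 = 46.26 m; 2√(D_R t) = 4.092 m; argument = (42.7 − 46.26)/4.092 = -0.8700.
C = C₀ × ½·erfc(-0.8700) = 20.2 × 0.8907 = 18.0 mg/L.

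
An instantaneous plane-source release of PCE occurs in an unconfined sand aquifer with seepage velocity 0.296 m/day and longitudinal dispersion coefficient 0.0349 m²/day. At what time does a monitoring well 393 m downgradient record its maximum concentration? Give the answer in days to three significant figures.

1330 days

For the 1D instantaneous-source solution, setting ∂C/∂t = 0 at fixed x gives v²t² + 2Dt − x² = 0, so t = (√(D² + v²x²) − D)/v².
√(D² + v²x²) = √(0.0349² + 0.296² × 393²) = 116.3; v² = 0.087616.
t = (116.3 − 0.0349)/0.087616 = 1330 days (vs. the pure-advection estimate x/v = 1330 d).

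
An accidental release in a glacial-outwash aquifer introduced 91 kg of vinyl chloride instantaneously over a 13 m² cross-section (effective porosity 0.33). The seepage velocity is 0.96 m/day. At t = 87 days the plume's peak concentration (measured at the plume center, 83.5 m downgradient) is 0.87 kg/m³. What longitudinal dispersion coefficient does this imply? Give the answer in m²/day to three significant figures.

0.544 m²/day

At the plume center C_max = M/(n_e·A·√(4πDt)), so D = M²/(4πt·(n_e·A·C_max)²).
n_e·A·C_max = 0.33 × 13 × 0.87 = 3.732 kg/m.
D = 91²/(4π × 87 × 3.732²) = 0.544 m²/day.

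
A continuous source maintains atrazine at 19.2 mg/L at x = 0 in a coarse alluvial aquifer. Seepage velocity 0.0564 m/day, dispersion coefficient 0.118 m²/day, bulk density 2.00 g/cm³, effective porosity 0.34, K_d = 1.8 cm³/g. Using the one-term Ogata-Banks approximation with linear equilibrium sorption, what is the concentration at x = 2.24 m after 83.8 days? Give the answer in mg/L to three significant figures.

Retardation factor R = 1 + ρ_b·K_d/n = 1 + 2.00 × 1.8/0.34 = 11.59.
Sorption retards both mechanisms: v_R = v/R = 0.004866 m/day, D_R = D/R = 0.01018 m²/day.
v_R·t = 0.004866 × 83.8 = 0.4077708 m; 2√(D_R t) = 1.847 m; argument = (2.24 − 0.4077708)/1.847 = 0.9920.
C = C₀ × ½·erfc(0.9920) = 19.2 × 0.08032 = 1.54 mg/L.

1.54 mg/L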